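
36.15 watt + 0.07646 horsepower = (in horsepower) 0.1249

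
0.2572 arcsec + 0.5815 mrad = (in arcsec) 120.2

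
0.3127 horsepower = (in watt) 233.2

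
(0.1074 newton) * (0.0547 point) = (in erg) 20.72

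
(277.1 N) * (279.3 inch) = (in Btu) 1.863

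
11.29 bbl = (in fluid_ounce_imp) 6.317e+04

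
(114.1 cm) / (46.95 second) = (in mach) 7.137e-05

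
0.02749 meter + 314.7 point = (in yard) 0.1515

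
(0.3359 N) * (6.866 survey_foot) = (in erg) 7.03e+06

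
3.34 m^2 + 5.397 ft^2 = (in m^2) 3.841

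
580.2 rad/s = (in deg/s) 3.324e+04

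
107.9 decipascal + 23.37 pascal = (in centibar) 0.03416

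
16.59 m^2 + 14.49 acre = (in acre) 14.49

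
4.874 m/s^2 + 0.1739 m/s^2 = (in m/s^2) 5.048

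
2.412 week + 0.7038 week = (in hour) 523.5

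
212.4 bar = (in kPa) 2.124e+04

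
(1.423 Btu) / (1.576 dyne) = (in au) 0.0006368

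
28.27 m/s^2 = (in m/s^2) 28.27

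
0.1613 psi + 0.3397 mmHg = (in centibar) 1.157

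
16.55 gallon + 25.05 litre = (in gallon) 23.17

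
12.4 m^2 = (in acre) 0.003064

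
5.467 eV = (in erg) 8.759e-12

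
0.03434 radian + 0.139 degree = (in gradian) 2.341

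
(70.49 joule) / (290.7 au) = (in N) 1.621e-12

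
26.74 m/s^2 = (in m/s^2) 26.74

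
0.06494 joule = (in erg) 6.494e+05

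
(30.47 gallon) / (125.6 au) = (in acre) 1.517e-18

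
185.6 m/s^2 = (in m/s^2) 185.6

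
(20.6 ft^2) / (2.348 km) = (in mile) 5.065e-07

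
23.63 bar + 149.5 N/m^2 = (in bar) 23.63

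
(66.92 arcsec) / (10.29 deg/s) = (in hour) 5.018e-07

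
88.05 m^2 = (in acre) 0.02176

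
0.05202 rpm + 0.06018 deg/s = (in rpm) 0.06205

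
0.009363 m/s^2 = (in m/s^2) 0.009363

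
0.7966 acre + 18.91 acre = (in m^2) 7.975e+04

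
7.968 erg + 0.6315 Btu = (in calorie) 159.2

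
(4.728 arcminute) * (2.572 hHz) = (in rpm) 3.378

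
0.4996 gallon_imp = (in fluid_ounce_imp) 79.94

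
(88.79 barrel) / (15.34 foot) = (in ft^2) 32.5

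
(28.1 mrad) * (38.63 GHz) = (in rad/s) 1.086e+09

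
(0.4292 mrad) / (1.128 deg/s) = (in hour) 6.056e-06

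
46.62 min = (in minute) 46.62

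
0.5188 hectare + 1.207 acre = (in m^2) 1.007e+04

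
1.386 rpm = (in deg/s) 8.316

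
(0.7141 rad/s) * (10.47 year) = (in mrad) 2.358e+11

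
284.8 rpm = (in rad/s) 29.82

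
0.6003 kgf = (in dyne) 5.887e+05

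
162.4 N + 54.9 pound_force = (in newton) 406.6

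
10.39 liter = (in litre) 10.39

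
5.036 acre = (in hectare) 2.038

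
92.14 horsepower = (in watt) 6.871e+04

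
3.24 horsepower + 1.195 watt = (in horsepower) 3.242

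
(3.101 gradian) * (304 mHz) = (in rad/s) 0.01481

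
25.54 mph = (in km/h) 41.1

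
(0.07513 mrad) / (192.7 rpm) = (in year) 1.181e-13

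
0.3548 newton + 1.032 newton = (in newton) 1.387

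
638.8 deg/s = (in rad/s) 11.15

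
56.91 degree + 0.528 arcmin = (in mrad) 993.4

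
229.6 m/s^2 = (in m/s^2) 229.6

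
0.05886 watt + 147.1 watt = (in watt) 147.2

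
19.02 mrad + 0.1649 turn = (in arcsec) 2.176e+05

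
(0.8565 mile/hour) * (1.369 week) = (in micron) 3.17e+11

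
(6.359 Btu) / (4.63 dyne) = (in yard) 1.585e+08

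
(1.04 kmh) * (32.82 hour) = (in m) 3.413e+04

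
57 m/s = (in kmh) 205.2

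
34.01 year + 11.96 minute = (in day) 1.241e+04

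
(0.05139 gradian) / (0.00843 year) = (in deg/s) 1.74e-07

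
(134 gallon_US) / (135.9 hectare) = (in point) 0.001058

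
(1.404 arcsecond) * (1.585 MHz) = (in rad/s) 10.79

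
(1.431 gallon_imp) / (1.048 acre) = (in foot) 5.032e-06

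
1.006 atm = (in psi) 14.78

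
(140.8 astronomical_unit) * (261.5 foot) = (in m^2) 1.679e+15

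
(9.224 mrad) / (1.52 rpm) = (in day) 6.707e-07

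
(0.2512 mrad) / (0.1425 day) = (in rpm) 1.948e-07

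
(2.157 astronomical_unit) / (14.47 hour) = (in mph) 1.386e+07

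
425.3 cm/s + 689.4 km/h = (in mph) 437.9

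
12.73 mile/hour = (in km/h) 20.49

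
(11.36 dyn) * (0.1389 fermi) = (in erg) 1.578e-13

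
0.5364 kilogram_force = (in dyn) 5.26e+05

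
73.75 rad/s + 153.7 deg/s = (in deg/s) 4379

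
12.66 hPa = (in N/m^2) 1266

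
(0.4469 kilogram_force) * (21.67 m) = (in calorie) 22.7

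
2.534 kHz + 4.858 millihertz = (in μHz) 2.534e+09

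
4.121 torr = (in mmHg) 4.121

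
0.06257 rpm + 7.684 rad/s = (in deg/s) 440.6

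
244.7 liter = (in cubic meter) 0.2447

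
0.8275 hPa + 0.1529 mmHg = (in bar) 0.001031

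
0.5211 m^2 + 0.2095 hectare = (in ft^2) 2.256e+04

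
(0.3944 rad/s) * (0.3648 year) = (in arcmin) 1.56e+10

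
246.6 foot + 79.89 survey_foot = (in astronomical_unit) 6.652e-10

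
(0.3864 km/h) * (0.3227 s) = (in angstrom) 3.464e+08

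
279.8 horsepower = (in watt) 2.086e+05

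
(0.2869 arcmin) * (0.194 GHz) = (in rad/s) 1.619e+04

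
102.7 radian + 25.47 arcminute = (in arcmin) 3.531e+05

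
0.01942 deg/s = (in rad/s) 0.0003389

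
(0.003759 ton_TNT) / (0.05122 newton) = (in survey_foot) 1.007e+09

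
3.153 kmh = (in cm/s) 87.58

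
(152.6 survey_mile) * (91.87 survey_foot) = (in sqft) 7.402e+07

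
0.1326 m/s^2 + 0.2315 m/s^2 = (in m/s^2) 0.3641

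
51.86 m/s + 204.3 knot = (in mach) 0.461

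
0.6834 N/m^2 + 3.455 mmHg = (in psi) 0.06691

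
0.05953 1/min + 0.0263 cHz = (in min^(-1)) 0.07531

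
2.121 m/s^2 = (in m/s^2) 2.121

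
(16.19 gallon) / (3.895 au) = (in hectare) 1.052e-17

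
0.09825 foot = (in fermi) 2.995e+13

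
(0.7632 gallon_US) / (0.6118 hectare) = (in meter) 4.722e-07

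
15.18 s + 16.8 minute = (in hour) 0.2842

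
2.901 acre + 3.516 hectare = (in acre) 11.59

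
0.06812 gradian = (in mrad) 1.07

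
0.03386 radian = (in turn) 0.005389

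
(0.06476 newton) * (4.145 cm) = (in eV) 1.675e+16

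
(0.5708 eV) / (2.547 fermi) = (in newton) 3.591e-05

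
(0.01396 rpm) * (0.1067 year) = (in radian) 4919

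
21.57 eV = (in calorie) 8.26e-19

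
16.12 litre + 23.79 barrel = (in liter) 3798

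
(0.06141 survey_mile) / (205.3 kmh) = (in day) 2.006e-05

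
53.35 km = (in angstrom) 5.335e+14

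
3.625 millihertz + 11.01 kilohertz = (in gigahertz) 1.101e-05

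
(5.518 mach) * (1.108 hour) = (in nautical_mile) 4047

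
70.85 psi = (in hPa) 4885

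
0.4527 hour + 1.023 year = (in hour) 8962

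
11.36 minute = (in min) 11.36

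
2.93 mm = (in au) 1.959e-14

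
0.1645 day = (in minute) 236.9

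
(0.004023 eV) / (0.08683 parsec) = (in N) 2.406e-37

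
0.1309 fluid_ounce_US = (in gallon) 0.001023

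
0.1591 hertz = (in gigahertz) 1.591e-10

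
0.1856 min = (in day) 0.0001289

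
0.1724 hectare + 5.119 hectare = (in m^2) 5.291e+04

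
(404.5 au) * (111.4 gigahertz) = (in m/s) 6.741e+24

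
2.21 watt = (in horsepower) 0.002964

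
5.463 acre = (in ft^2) 2.38e+05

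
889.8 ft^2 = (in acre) 0.02043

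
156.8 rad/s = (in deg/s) 8984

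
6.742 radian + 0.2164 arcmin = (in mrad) 6742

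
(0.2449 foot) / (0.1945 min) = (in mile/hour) 0.01431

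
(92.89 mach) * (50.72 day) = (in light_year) 1.465e-05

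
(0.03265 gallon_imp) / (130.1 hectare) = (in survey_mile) 7.089e-14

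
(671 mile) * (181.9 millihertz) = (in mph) 4.394e+05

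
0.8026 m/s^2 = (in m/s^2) 0.8026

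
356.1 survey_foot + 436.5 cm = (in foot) 370.4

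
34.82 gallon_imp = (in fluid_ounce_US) 5353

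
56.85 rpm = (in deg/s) 341.1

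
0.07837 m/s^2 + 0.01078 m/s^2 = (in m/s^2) 0.08915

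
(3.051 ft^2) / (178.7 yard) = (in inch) 0.06829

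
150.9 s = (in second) 150.9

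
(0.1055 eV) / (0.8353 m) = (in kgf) 2.063e-21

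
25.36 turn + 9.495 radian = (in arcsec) 3.483e+07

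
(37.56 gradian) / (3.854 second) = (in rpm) 1.462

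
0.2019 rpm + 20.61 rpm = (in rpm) 20.81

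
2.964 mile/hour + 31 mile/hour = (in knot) 29.51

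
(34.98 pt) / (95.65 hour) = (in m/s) 3.584e-08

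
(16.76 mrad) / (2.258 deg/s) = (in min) 0.007088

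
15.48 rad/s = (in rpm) 147.8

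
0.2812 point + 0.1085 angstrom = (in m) 9.92e-05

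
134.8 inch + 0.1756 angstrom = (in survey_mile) 0.002128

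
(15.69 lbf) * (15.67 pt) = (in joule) 0.3858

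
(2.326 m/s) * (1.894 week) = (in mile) 1656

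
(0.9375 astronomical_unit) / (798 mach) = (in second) 5.162e+05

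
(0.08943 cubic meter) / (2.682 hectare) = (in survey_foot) 1.094e-05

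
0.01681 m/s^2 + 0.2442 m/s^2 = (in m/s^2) 0.261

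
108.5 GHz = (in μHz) 1.085e+17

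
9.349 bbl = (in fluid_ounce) 5.026e+04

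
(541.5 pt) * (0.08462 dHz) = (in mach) 4.747e-06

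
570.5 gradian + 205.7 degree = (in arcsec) 2.589e+06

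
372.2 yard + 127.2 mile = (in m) 2.05e+05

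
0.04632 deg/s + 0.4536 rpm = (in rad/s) 0.04831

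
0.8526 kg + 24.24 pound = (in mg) 1.185e+07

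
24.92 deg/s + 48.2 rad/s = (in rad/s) 48.63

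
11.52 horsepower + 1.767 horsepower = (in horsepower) 13.29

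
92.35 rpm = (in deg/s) 554.1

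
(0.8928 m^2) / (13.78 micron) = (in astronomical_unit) 4.331e-07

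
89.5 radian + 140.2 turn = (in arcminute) 3.336e+06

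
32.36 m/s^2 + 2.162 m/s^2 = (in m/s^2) 34.52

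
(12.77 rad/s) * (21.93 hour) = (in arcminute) 3.466e+09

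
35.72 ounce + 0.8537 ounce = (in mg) 1.037e+06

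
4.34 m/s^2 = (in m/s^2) 4.34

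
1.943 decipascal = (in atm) 1.918e-06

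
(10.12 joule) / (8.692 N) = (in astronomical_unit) 7.783e-12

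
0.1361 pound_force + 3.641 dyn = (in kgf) 0.06174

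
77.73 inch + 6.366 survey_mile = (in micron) 1.025e+10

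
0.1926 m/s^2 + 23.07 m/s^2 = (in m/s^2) 23.26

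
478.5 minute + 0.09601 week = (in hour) 24.1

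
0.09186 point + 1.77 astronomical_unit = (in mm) 2.648e+14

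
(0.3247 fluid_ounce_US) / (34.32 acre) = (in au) 4.622e-22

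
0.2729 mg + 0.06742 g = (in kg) 6.769e-05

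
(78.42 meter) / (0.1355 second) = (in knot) 1125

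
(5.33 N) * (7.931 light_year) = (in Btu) 3.791e+14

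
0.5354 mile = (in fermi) 8.616e+17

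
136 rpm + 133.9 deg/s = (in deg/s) 949.9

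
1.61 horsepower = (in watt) 1201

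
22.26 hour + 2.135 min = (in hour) 22.3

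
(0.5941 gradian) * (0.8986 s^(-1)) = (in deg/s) 0.4805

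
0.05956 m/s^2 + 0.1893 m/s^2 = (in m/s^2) 0.2489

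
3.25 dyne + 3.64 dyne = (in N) 6.89e-05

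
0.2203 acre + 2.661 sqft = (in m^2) 891.8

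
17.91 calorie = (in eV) 4.677e+20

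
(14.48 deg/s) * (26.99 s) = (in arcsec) 1.407e+06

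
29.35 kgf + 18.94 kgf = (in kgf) 48.29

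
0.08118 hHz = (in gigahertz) 8.118e-09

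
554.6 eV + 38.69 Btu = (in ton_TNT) 9.756e-06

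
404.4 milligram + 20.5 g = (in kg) 0.0209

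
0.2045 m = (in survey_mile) 0.0001271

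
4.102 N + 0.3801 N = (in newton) 4.482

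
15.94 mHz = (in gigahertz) 1.594e-11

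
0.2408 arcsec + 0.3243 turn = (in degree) 116.7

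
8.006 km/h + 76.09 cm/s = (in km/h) 10.75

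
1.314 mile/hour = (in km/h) 2.115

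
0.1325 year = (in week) 6.909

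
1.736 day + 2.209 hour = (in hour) 43.87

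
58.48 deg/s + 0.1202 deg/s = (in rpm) 9.767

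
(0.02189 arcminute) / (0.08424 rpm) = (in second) 0.0007218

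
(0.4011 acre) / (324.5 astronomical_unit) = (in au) 2.235e-22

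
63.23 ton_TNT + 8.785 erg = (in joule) 2.646e+11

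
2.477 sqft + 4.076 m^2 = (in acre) 0.001064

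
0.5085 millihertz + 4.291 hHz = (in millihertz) 4.291e+05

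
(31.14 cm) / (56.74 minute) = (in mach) 2.686e-07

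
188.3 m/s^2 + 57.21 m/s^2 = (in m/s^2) 245.5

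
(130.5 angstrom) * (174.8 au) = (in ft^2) 3.673e+06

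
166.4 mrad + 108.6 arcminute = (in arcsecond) 4.084e+04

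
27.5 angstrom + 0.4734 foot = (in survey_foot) 0.4734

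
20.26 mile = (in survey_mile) 20.26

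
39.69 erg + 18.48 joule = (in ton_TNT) 4.417e-09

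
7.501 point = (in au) 1.769e-14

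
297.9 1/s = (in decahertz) 29.79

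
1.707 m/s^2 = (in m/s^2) 1.707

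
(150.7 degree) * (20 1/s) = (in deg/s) 3014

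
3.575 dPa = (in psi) 5.185e-05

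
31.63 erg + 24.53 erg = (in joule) 5.616e-06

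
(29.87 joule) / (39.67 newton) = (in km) 0.000753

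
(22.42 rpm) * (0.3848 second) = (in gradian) 57.51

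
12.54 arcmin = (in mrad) 3.648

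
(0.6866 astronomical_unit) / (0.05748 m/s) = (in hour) 4.964e+08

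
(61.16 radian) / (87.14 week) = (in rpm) 1.108e-05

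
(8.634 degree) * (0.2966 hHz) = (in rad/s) 4.47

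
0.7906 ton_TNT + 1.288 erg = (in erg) 3.308e+16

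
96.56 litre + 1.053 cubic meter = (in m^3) 1.15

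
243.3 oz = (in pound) 15.21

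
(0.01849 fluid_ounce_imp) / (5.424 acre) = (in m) 2.393e-11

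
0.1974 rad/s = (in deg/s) 11.31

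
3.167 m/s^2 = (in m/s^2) 3.167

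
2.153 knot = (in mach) 0.003253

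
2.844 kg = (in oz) 100.3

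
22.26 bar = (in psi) 322.9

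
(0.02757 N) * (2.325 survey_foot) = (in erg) 1.954e+05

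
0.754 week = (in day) 5.278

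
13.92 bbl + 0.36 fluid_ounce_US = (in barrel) 13.92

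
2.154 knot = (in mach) 0.003254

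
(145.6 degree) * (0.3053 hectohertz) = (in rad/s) 77.58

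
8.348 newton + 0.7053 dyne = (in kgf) 0.8513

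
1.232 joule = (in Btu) 0.001168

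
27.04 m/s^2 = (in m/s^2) 27.04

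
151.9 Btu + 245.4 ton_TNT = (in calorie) 2.454e+11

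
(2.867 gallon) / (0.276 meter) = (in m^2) 0.03932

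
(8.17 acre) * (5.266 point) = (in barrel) 386.3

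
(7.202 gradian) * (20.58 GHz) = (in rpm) 2.223e+10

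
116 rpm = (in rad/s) 12.15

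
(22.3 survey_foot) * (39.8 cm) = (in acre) 0.0006685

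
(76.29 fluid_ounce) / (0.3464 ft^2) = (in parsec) 2.272e-18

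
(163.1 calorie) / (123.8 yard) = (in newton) 6.028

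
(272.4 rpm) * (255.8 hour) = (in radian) 2.627e+07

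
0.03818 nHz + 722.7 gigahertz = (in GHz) 722.7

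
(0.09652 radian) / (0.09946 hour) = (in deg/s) 0.01545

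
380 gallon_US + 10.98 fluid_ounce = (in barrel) 9.05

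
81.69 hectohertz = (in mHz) 8.169e+06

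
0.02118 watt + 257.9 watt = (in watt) 257.9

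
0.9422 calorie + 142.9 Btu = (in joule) 1.508e+05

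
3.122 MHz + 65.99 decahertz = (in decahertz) 3.123e+05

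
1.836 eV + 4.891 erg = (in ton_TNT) 1.169e-16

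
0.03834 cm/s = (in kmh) 0.00138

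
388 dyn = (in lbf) 0.0008723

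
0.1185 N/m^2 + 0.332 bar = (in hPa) 332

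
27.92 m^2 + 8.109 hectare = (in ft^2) 8.731e+05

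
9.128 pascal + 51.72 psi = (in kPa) 356.6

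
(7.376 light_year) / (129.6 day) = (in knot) 1.211e+10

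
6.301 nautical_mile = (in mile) 7.251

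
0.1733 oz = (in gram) 4.913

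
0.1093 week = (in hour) 18.36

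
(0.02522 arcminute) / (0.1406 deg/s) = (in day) 3.46e-08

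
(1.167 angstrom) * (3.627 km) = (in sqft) 4.556e-06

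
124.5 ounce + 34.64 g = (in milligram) 3.564e+06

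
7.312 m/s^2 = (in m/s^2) 7.312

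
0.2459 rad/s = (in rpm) 2.348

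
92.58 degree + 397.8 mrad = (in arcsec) 4.153e+05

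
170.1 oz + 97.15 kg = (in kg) 102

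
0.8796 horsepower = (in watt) 655.9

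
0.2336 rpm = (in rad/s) 0.02446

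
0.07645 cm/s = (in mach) 2.245e-06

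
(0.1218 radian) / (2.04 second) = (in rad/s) 0.05971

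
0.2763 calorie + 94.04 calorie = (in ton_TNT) 9.432e-08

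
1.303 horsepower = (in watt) 971.6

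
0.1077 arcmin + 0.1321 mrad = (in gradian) 0.0104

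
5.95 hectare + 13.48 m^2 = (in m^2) 5.951e+04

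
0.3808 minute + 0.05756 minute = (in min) 0.4384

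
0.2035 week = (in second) 1.231e+05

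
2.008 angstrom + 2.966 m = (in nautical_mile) 0.001602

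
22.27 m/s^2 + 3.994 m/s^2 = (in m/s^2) 26.26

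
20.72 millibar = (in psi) 0.3005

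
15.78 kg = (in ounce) 556.6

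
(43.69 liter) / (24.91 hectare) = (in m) 1.754e-07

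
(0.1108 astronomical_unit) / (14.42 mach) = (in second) 3.376e+06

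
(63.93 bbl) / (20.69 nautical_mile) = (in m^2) 0.0002653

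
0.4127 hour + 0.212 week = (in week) 0.2145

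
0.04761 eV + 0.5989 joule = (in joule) 0.5989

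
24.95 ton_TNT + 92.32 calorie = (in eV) 6.516e+29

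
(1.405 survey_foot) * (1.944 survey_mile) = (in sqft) 1.442e+04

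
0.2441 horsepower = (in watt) 182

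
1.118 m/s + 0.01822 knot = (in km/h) 4.059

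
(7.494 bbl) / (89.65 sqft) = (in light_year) 1.512e-17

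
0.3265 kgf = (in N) 3.202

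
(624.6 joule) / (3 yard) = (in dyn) 2.277e+07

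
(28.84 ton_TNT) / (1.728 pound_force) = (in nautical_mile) 8.476e+06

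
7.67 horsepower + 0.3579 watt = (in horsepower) 7.67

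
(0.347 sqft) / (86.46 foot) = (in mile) 7.601e-07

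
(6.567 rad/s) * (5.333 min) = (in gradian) 1.338e+05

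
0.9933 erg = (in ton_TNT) 2.374e-17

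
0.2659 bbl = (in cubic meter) 0.04227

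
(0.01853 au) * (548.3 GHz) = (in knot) 2.954e+21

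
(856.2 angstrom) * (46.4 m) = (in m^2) 3.973e-06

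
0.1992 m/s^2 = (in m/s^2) 0.1992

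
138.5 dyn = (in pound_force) 0.0003114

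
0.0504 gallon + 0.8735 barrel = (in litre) 139.1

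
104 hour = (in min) 6240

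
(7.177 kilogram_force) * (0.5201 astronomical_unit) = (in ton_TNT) 1309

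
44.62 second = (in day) 0.0005164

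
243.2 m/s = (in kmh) 875.5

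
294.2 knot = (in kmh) 544.9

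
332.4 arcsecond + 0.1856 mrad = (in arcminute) 6.178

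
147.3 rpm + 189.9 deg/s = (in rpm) 179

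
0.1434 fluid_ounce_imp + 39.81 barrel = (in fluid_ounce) 2.14e+05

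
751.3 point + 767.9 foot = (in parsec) 7.594e-15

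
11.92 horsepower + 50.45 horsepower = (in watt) 4.651e+04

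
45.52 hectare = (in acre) 112.5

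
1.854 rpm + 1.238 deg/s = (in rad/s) 0.2158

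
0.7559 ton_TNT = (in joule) 3.163e+09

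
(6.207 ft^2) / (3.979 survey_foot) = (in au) 3.178e-12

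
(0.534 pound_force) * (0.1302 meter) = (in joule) 0.3093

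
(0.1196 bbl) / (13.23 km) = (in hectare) 1.437e-10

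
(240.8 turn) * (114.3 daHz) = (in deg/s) 9.908e+07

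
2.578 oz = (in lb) 0.1611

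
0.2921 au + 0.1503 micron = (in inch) 1.72e+12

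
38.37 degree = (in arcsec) 1.381e+05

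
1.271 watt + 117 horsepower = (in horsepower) 117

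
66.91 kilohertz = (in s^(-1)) 6.691e+04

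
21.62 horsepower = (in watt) 1.612e+04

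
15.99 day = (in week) 2.284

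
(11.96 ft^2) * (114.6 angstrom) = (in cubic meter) 1.273e-08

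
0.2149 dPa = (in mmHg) 0.0001612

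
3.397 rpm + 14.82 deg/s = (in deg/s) 35.2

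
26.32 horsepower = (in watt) 1.963e+04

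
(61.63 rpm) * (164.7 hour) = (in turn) 6.09e+05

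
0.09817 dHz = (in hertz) 0.009817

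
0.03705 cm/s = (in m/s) 0.0003705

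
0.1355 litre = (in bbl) 0.0008523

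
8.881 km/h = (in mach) 0.007245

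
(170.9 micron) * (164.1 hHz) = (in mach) 0.008236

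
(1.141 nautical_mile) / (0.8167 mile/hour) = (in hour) 1.608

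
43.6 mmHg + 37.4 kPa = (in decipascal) 4.321e+05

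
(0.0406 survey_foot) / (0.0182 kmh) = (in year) 7.762e-08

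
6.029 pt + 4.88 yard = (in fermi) 4.464e+15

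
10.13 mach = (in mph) 7716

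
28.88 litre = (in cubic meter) 0.02888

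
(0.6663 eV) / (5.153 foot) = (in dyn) 6.797e-15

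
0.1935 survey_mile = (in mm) 3.114e+05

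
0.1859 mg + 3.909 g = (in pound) 0.008618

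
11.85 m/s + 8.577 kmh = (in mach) 0.0418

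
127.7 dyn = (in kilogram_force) 0.0001302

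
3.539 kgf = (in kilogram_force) 3.539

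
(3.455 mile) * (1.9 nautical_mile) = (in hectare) 1957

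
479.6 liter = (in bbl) 3.017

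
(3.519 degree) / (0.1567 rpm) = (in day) 4.332e-05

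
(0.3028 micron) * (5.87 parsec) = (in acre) 1.355e+07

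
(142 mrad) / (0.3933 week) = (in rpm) 5.701e-06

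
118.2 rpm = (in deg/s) 709.2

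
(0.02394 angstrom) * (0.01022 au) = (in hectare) 3.66e-07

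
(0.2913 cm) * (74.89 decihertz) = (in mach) 6.407e-05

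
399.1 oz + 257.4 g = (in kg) 11.57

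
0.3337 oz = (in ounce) 0.3337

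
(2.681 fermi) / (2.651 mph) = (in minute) 3.77e-17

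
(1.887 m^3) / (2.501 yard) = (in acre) 0.0002039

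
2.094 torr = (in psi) 0.04049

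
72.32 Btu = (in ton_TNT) 1.824e-05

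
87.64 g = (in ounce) 3.091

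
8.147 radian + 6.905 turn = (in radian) 51.53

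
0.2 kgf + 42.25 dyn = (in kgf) 0.2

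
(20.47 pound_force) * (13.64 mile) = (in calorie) 4.777e+05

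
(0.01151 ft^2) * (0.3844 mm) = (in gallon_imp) 9.042e-05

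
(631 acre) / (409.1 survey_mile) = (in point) 1.099e+04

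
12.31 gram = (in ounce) 0.4342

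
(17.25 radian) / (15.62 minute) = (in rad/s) 0.01841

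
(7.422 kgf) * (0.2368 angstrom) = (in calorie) 4.119e-10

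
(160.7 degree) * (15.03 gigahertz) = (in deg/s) 2.415e+12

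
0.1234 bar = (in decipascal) 1.234e+05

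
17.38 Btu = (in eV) 1.144e+23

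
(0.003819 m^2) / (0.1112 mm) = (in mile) 0.02134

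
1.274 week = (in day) 8.918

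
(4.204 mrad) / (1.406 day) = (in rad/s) 3.461e-08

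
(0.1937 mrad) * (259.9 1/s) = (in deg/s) 2.884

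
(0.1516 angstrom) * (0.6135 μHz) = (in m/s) 9.301e-18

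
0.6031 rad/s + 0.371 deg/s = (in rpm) 5.821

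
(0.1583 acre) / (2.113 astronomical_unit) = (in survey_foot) 6.649e-09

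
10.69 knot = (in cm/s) 549.9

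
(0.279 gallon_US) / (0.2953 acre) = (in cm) 8.838e-05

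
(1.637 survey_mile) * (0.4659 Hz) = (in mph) 2746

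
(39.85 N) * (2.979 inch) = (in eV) 1.882e+19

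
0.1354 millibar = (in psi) 0.001964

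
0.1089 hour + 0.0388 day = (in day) 0.04334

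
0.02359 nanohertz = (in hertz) 2.359e-11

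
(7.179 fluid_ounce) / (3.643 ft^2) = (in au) 4.193e-15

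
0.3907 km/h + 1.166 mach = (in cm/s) 3.971e+04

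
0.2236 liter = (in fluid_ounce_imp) 7.87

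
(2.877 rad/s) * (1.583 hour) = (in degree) 9.394e+05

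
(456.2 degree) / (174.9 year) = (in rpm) 1.379e-08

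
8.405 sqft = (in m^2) 0.7809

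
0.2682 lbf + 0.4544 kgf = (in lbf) 1.27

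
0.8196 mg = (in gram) 0.0008196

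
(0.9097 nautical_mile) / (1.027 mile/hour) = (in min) 61.16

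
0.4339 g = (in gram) 0.4339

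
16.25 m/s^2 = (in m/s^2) 16.25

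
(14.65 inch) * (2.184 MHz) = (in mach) 2387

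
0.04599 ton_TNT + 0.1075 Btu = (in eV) 1.201e+27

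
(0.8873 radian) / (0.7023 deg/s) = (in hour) 0.02011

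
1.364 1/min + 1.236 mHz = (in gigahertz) 2.397e-11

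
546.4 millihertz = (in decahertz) 0.05464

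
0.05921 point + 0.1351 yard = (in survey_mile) 7.677e-05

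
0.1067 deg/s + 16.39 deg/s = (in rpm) 2.749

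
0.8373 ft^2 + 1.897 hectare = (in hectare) 1.897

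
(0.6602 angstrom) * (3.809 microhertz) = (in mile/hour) 5.625e-16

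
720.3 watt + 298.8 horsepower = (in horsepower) 299.8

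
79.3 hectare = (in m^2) 7.93e+05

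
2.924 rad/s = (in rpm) 27.92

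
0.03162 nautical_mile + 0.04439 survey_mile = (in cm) 1.3e+04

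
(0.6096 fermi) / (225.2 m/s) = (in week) 4.476e-24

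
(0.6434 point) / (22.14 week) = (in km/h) 6.102e-11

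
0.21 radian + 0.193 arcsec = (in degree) 12.03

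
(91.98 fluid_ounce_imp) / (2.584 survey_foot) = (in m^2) 0.003318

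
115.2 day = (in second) 9.953e+06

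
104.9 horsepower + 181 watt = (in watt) 7.84e+04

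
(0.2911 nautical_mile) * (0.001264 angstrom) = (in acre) 1.684e-14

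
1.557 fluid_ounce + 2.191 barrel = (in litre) 348.4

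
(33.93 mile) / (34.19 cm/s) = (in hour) 44.36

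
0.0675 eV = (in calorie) 2.585e-21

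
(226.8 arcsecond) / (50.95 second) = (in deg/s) 0.001237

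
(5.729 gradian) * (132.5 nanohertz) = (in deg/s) 6.832e-07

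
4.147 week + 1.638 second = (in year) 0.07953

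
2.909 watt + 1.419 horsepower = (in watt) 1061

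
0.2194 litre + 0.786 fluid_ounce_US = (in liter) 0.2426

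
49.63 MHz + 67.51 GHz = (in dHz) 6.756e+11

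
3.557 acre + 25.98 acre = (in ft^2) 1.287e+06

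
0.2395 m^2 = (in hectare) 2.395e-05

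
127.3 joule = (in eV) 7.945e+20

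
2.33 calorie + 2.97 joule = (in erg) 1.272e+08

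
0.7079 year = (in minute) 3.721e+05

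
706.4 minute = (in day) 0.4906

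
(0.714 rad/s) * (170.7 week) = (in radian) 7.371e+07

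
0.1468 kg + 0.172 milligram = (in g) 146.8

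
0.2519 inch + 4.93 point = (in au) 5.44e-14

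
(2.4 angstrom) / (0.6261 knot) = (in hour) 2.07e-13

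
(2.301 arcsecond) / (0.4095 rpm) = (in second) 0.0002601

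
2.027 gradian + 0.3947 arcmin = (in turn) 0.005086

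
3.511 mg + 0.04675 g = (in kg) 5.026e-05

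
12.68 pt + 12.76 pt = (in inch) 0.3533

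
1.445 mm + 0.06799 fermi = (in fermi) 1.445e+12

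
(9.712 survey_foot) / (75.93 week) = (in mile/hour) 1.442e-07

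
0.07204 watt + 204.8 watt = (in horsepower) 0.2747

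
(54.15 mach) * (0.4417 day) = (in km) 7.037e+05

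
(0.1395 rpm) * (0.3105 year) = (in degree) 8.196e+06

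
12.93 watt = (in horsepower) 0.01734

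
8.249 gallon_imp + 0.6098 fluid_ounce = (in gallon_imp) 8.253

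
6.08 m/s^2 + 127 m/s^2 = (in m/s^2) 133.1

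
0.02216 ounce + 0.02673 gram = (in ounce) 0.0231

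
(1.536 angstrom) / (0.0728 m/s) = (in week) 3.489e-15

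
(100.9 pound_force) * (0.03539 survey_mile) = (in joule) 2.556e+04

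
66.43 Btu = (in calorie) 1.675e+04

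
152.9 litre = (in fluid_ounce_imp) 5381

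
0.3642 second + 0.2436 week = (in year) 0.004672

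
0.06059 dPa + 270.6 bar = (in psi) 3925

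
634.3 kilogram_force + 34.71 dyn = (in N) 6220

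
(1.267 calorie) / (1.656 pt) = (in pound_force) 2040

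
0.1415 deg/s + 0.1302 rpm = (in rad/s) 0.0161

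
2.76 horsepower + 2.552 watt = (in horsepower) 2.763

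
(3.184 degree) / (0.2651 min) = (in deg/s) 0.2002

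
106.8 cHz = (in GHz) 1.068e-09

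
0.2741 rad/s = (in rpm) 2.617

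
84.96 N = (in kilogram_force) 8.664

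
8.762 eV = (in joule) 1.404e-18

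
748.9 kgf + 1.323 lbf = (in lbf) 1652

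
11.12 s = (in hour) 0.003089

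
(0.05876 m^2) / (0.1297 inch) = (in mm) 1.784e+04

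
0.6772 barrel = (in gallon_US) 28.44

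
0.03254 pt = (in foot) 3.766e-05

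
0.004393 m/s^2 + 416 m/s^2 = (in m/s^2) 416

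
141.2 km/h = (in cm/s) 3922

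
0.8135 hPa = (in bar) 0.0008135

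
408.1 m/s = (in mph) 912.9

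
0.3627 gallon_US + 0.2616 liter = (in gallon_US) 0.4318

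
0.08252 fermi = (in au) 5.516e-28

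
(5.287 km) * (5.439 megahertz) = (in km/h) 1.035e+11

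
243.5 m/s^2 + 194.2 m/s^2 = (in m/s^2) 437.7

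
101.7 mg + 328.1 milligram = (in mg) 429.8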